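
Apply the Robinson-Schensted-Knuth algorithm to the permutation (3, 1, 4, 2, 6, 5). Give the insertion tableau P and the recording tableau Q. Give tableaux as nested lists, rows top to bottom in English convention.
Insert each entry of the permutation into P by Schensted row insertion, recording in Q the position of each new cell.

Insert 3: appended to row 1. P = [[3]].
Insert 1: 1 bumps 3 from row 1; 3 starts row 2. P = [[1], [3]].
Insert 4: appended to row 1. P = [[1, 4], [3]].
Insert 2: 2 bumps 4 from row 1; 4 appends to row 2. P = [[1, 2], [3, 4]].
Insert 6: appended to row 1. P = [[1, 2, 6], [3, 4]].
Insert 5: 5 bumps 6 from row 1; 6 appends to row 2. P = [[1, 2, 5], [3, 4, 6]].

So P = [[1, 2, 5], [3, 4, 6]], Q = [[1, 3, 5], [2, 4, 6]].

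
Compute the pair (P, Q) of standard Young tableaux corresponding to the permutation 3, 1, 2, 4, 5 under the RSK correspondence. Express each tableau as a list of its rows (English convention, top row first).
P = [[1, 2, 4, 5], [3]], Q = [[1, 3, 4, 5], [2]]

Insert each entry of the permutation into P by Schensted row insertion, recording in Q the position of each new cell.

After inserting 3: P = [[3]].
After inserting 1: P = [[1], [3]].
After inserting 2: P = [[1, 2], [3]].
After inserting 4: P = [[1, 2, 4], [3]].
After inserting 5: P = [[1, 2, 4, 5], [3]].

So P = [[1, 2, 4, 5], [3]], Q = [[1, 3, 4, 5], [2]].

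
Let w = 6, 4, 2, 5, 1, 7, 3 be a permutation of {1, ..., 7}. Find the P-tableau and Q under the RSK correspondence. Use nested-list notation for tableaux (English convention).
Insert each entry of the permutation into P by Schensted row insertion, recording in Q the position of each new cell.

Insert 6: appended to row 1. P = [[6]], Q = [[1]].
Insert 4: 4 bumps 6 from row 1; 6 starts row 2. P = [[4], [6]], Q = [[1], [2]].
Insert 2: 2 bumps 4 from row 1; 4 bumps 6 from row 2; 6 starts row 3. P = [[2], [4], [6]], Q = [[1], [2], [3]].
Insert 5: appended to row 1. P = [[2, 5], [4], [6]], Q = [[1, 4], [2], [3]].
Insert 1: 1 bumps 2 from row 1; 2 bumps 4 from row 2; 4 bumps 6 from row 3; 6 starts row 4. P = [[1, 5], [2], [4], [6]], Q = [[1, 4], [2], [3], [5]].
Insert 7: appended to row 1. P = [[1, 5, 7], [2], [4], [6]], Q = [[1, 4, 6], [2], [3], [5]].
Insert 3: 3 bumps 5 from row 1; 5 appends to row 2. P = [[1, 3, 7], [2, 5], [4], [6]], Q = [[1, 4, 6], [2, 7], [3], [5]].

So P = [[1, 3, 7], [2, 5], [4], [6]], Q = [[1, 4, 6], [2, 7], [3], [5]].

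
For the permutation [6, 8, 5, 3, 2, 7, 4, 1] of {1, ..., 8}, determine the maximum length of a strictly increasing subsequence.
2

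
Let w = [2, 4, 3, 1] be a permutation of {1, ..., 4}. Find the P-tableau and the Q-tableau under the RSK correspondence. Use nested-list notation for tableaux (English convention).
P = [[1, 3], [2], [4]], Q = [[1, 2], [3], [4]]

Insert each entry of the permutation into P by Schensted row insertion, recording in Q the position of each new cell.

Insert 2: appended to row 1. P = [[2]].
Insert 4: appended to row 1. P = [[2, 4]].
Insert 3: 3 bumps 4 from row 1; 4 starts row 2. P = [[2, 3], [4]].
Insert 1: 1 bumps 2 from row 1; 2 bumps 4 from row 2; 4 starts row 3. P = [[1, 3], [2], [4]].

So P = [[1, 3], [2], [4]], Q = [[1, 2], [3], [4]].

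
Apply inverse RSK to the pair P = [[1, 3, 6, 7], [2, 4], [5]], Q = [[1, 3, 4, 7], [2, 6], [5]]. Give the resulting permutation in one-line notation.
5 2 4 6 1 3 7

Reverse the RSK construction: for i from n down to 1, find the cell of Q containing i, remove the entry at that cell from P, and reverse-bump it up through P; the value ejected from row 1 is w(i).

Step i=7: Q has 7 at row 1, column 4; remove that cell from P, ejecting 7. So w(7) = 7. P is now [[1, 3, 6], [2, 4], [5]].
Step i=6: Q has 6 at row 2, column 2; remove 4 from row 2 of P and reverse-bump: 4 enters row 1 and ejects 3. So w(6) = 3. P is now [[1, 4, 6], [2], [5]].
Step i=5: Q has 5 at row 3, column 1; remove 5 from row 3 of P and reverse-bump: 5 enters row 2 and ejects 2; 2 enters row 1 and ejects 1. So w(5) = 1. P is now [[2, 4, 6], [5]].
Step i=4: Q has 4 at row 1, column 3; remove that cell from P, ejecting 6. So w(4) = 6. P is now [[2, 4], [5]].
Step i=3: Q has 3 at row 1, column 2; remove that cell from P, ejecting 4. So w(3) = 4. P is now [[2], [5]].
Step i=2: Q has 2 at row 2, column 1; remove 5 from row 2 of P and reverse-bump: 5 enters row 1 and ejects 2. So w(2) = 2. P is now [[5]].
Step i=1: Q has 1 at row 1, column 1; remove that cell from P, ejecting 5. So w(1) = 5. P is now [].

So w = 5 2 4 6 1 3 7.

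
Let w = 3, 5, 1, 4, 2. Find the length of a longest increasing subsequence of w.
2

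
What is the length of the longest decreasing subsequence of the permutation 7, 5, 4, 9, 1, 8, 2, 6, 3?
4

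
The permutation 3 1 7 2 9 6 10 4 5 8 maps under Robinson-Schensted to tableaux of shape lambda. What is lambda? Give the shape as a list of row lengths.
Row-insert each entry into an empty tableau.

After inserting 3: P = [[3]].
After inserting 1: P = [[1], [3]].
After inserting 7: P = [[1, 7], [3]].
After inserting 2: P = [[1, 2], [3, 7]].
After inserting 9: P = [[1, 2, 9], [3, 7]].
After inserting 6: P = [[1, 2, 6], [3, 7, 9]].
After inserting 10: P = [[1, 2, 6, 10], [3, 7, 9]].
After inserting 4: P = [[1, 2, 4, 10], [3, 6, 9], [7]].
After inserting 5: P = [[1, 2, 4, 5], [3, 6, 9, 10], [7]].
After inserting 8: P = [[1, 2, 4, 5, 8], [3, 6, 9, 10], [7]].

The final insertion tableau P = [[1, 2, 4, 5, 8], [3, 6, 9, 10], [7]] has shape [5, 4, 1].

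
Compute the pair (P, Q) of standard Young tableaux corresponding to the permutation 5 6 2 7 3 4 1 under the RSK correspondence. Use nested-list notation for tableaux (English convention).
P = [[1, 3, 4], [2, 6, 7], [5]], Q = [[1, 2, 4], [3, 5, 6], [7]]

Insert each entry of the permutation into P by Schensted row insertion, recording in Q the position of each new cell.

Insert 5: appended to row 1. P = [[5]].
Insert 6: appended to row 1. P = [[5, 6]].
Insert 2: 2 bumps 5 from row 1; 5 starts row 2. P = [[2, 6], [5]].
Insert 7: appended to row 1. P = [[2, 6, 7], [5]].
Insert 3: 3 bumps 6 from row 1; 6 appends to row 2. P = [[2, 3, 7], [5, 6]].
Insert 4: 4 bumps 7 from row 1; 7 appends to row 2. P = [[2, 3, 4], [5, 6, 7]].
Insert 1: 1 bumps 2 from row 1; 2 bumps 5 from row 2; 5 starts row 3. P = [[1, 3, 4], [2, 6, 7], [5]].

So P = [[1, 3, 4], [2, 6, 7], [5]], Q = [[1, 2, 4], [3, 5, 6], [7]].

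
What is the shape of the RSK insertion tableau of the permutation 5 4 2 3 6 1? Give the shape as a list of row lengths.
[3, 1, 1, 1]

Row-insert each entry into an empty tableau.

After inserting 5: P = [[5]].
After inserting 4: P = [[4], [5]].
After inserting 2: P = [[2], [4], [5]].
After inserting 3: P = [[2, 3], [4], [5]].
After inserting 6: P = [[2, 3, 6], [4], [5]].
After inserting 1: P = [[1, 3, 6], [2], [4], [5]].

The final insertion tableau P = [[1, 3, 6], [2], [4], [5]] has shape [3, 1, 1, 1].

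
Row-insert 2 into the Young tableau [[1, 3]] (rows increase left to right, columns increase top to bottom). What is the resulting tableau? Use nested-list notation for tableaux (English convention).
[[1, 2], [3]]

In row 1, 2 replaces 3 (the leftmost entry greater than 2); 3 is bumped to row 2. 3 starts a new row 2. The new tableau is [[1, 2], [3]].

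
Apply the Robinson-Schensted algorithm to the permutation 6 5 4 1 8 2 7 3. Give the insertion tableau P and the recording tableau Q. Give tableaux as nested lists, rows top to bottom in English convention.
Insert each entry of the permutation into P by Schensted row insertion, recording in Q the position of each new cell.

Insert 6: appended to row 1. P = [[6]].
Insert 5: 5 bumps 6 from row 1; 6 starts row 2. P = [[5], [6]].
Insert 4: 4 bumps 5 from row 1; 5 bumps 6 from row 2; 6 starts row 3. P = [[4], [5], [6]].
Insert 1: 1 bumps 4 from row 1; 4 bumps 5 from row 2; 5 bumps 6 from row 3; 6 starts row 4. P = [[1], [4], [5], [6]].
Insert 8: appended to row 1. P = [[1, 8], [4], [5], [6]].
Insert 2: 2 bumps 8 from row 1; 8 appends to row 2. P = [[1, 2], [4, 8], [5], [6]].
Insert 7: appended to row 1. P = [[1, 2, 7], [4, 8], [5], [6]].
Insert 3: 3 bumps 7 from row 1; 7 bumps 8 from row 2; 8 appends to row 3. P = [[1, 2, 3], [4, 7], [5, 8], [6]].

So P = [[1, 2, 3], [4, 7], [5, 8], [6]], Q = [[1, 5, 7], [2, 6], [3, 8], [4]].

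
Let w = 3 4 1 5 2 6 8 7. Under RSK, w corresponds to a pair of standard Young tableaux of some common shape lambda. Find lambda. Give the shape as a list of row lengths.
Row-insert each entry into an empty tableau.

After inserting 3: P = [[3]].
After inserting 4: P = [[3, 4]].
After inserting 1: P = [[1, 4], [3]].
After inserting 5: P = [[1, 4, 5], [3]].
After inserting 2: P = [[1, 2, 5], [3, 4]].
After inserting 6: P = [[1, 2, 5, 6], [3, 4]].
After inserting 8: P = [[1, 2, 5, 6, 8], [3, 4]].
After inserting 7: P = [[1, 2, 5, 6, 7], [3, 4, 8]].

The final insertion tableau P = [[1, 2, 5, 6, 7], [3, 4, 8]] has shape [5, 3].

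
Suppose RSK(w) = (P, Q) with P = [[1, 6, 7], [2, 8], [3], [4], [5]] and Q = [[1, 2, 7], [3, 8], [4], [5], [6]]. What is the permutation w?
Reverse RSK: for i = n, n-1, ..., 1, locate i in Q, remove the corresponding corner cell from P, and reverse-bump its entry up through P; the value ejected from row 1 is w(i).

So w = 5 6 4 3 2 1 8 7.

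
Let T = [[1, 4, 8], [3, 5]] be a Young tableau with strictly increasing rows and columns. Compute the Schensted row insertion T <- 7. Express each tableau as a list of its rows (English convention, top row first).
In row 1, 7 replaces 8 (the leftmost entry greater than 7); 8 is bumped to row 2. 8 is appended to row 2. The new tableau is [[1, 4, 7], [3, 5, 8]].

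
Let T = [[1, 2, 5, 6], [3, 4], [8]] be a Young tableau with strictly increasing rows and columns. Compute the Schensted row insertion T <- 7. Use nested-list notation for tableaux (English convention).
[[1, 2, 5, 6, 7], [3, 4], [8]]

7 is larger than every entry of row 1, so it is appended to row 1. The new tableau is [[1, 2, 5, 6, 7], [3, 4], [8]].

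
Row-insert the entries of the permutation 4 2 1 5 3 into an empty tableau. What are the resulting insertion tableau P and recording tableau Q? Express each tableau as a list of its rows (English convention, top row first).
Insert each entry of the permutation into P by Schensted row insertion, recording in Q the position of each new cell.

After inserting 4: P = [[4]].
After inserting 2: P = [[2], [4]].
After inserting 1: P = [[1], [2], [4]].
After inserting 5: P = [[1, 5], [2], [4]].
After inserting 3: P = [[1, 3], [2, 5], [4]].

So P = [[1, 3], [2, 5], [4]], Q = [[1, 4], [2, 5], [3]].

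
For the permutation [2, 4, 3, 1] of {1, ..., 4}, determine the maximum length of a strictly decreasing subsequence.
3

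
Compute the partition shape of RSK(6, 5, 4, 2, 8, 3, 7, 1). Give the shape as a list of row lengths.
[3, 2, 1, 1, 1]

RSK row insertion gives P = [[1, 3, 7], [2, 8], [4], [5], [6]], which has shape [3, 2, 1, 1, 1].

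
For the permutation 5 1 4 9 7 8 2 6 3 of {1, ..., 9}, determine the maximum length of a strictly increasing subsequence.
4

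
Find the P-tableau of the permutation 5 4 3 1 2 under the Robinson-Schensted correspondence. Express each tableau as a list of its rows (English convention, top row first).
Insert 5: appended to row 1. P = [[5]].
Insert 4: 4 bumps 5 from row 1; 5 starts row 2. P = [[4], [5]].
Insert 3: 3 bumps 4 from row 1; 4 bumps 5 from row 2; 5 starts row 3. P = [[3], [4], [5]].
Insert 1: 1 bumps 3 from row 1; 3 bumps 4 from row 2; 4 bumps 5 from row 3; 5 starts row 4. P = [[1], [3], [4], [5]].
Insert 2: appended to row 1. P = [[1, 2], [3], [4], [5]].

So P = [[1, 2], [3], [4], [5]].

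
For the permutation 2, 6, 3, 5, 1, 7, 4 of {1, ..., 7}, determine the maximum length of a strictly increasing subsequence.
4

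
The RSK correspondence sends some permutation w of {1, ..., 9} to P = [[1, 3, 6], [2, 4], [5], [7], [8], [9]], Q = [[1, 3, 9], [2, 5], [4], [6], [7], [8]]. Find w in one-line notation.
Reverse the RSK construction: for i from n down to 1, find the cell of Q containing i, remove the entry at that cell from P, and reverse-bump it up through P; the value ejected from row 1 is w(i).

Step i=9: Q has 9 at row 1, column 3; remove that cell from P, ejecting 6. So w(9) = 6. P is now [[1, 3], [2, 4], [5], [7], [8], [9]].
Step i=8: Q has 8 at row 6, column 1; remove 9 from row 6 of P and reverse-bump: 9 enters row 5 and ejects 8; 8 enters row 4 and ejects 7; 7 enters row 3 and ejects 5; 5 enters row 2 and ejects 4; 4 enters row 1 and ejects 3. So w(8) = 3. P is now [[1, 4], [2, 5], [7], [8], [9]].
Step i=7: Q has 7 at row 5, column 1; remove 9 from row 5 of P and reverse-bump: 9 enters row 4 and ejects 8; 8 enters row 3 and ejects 7; 7 enters row 2 and ejects 5; 5 enters row 1 and ejects 4. So w(7) = 4. P is now [[1, 5], [2, 7], [8], [9]].
Step i=6: Q has 6 at row 4, column 1; remove 9 from row 4 of P and reverse-bump: 9 enters row 3 and ejects 8; 8 enters row 2 and ejects 7; 7 enters row 1 and ejects 5. So w(6) = 5. P is now [[1, 7], [2, 8], [9]].
Step i=5: Q has 5 at row 2, column 2; remove 8 from row 2 of P and reverse-bump: 8 enters row 1 and ejects 7. So w(5) = 7. P is now [[1, 8], [2], [9]].
Step i=4: Q has 4 at row 3, column 1; remove 9 from row 3 of P and reverse-bump: 9 enters row 2 and ejects 2; 2 enters row 1 and ejects 1. So w(4) = 1. P is now [[2, 8], [9]].
Step i=3: Q has 3 at row 1, column 2; remove that cell from P, ejecting 8. So w(3) = 8. P is now [[2], [9]].
Step i=2: Q has 2 at row 2, column 1; remove 9 from row 2 of P and reverse-bump: 9 enters row 1 and ejects 2. So w(2) = 2. P is now [[9]].
Step i=1: Q has 1 at row 1, column 1; remove that cell from P, ejecting 9. So w(1) = 9. P is now [].

So w = 9 2 8 1 7 5 4 3 6.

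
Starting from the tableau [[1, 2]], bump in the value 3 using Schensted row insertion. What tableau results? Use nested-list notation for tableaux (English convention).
3 is larger than every entry of row 1, so it is appended to row 1. The new tableau is [[1, 2, 3]].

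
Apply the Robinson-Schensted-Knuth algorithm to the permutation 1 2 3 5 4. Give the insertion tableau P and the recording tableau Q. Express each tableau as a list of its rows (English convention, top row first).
P = [[1, 2, 3, 4], [5]], Q = [[1, 2, 3, 4], [5]]

Insert each entry of the permutation into P by Schensted row insertion, recording in Q the position of each new cell.

Insert 1: appended to row 1. P = [[1]], Q = [[1]].
Insert 2: appended to row 1. P = [[1, 2]], Q = [[1, 2]].
Insert 3: appended to row 1. P = [[1, 2, 3]], Q = [[1, 2, 3]].
Insert 5: appended to row 1. P = [[1, 2, 3, 5]], Q = [[1, 2, 3, 4]].
Insert 4: 4 bumps 5 from row 1; 5 starts row 2. P = [[1, 2, 3, 4], [5]], Q = [[1, 2, 3, 4], [5]].

So P = [[1, 2, 3, 4], [5]], Q = [[1, 2, 3, 4], [5]].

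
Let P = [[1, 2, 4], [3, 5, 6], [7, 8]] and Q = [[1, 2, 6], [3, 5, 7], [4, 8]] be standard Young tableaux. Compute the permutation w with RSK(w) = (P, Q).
Reverse RSK: for i = n, n-1, ..., 1, locate i in Q, remove the corresponding corner cell from P, and reverse-bump its entry up through P; the value ejected from row 1 is w(i).

So w = 3 7 5 1 2 8 6 4.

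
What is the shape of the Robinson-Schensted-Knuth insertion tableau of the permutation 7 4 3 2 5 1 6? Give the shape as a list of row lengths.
[3, 1, 1, 1, 1]

RSK row insertion gives P = [[1, 5, 6], [2], [3], [4], [7]], which has shape [3, 1, 1, 1, 1].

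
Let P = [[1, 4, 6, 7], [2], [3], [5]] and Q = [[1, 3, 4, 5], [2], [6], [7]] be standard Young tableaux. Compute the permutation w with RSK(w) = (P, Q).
5 3 4 6 7 2 1

Reverse the RSK construction: for i from n down to 1, find the cell of Q containing i, remove the entry at that cell from P, and reverse-bump it up through P; the value ejected from row 1 is w(i).

Step i=7: Q has 7 at row 4, column 1; remove 5 from row 4 of P and reverse-bump: 5 enters row 3 and ejects 3; 3 enters row 2 and ejects 2; 2 enters row 1 and ejects 1. So w(7) = 1. P is now [[2, 4, 6, 7], [3], [5]].
Step i=6: Q has 6 at row 3, column 1; remove 5 from row 3 of P and reverse-bump: 5 enters row 2 and ejects 3; 3 enters row 1 and ejects 2. So w(6) = 2. P is now [[3, 4, 6, 7], [5]].
Step i=5: Q has 5 at row 1, column 4; remove that cell from P, ejecting 7. So w(5) = 7. P is now [[3, 4, 6], [5]].
Step i=4: Q has 4 at row 1, column 3; remove that cell from P, ejecting 6. So w(4) = 6. P is now [[3, 4], [5]].
Step i=3: Q has 3 at row 1, column 2; remove that cell from P, ejecting 4. So w(3) = 4. P is now [[3], [5]].
Step i=2: Q has 2 at row 2, column 1; remove 5 from row 2 of P and reverse-bump: 5 enters row 1 and ejects 3. So w(2) = 3. P is now [[5]].
Step i=1: Q has 1 at row 1, column 1; remove that cell from P, ejecting 5. So w(1) = 5. P is now [].

So w = 5 3 4 6 7 2 1.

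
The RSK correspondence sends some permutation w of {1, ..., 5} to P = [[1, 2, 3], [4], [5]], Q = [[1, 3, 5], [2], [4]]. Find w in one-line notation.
Reverse the RSK construction: for i from n down to 1, find the cell of Q containing i, remove the entry at that cell from P, and reverse-bump it up through P; the value ejected from row 1 is w(i).

Step i=5: Q has 5 at row 1, column 3; remove that cell from P, ejecting 3. So w(5) = 3. P is now [[1, 2], [4], [5]].
Step i=4: Q has 4 at row 3, column 1; remove 5 from row 3 of P and reverse-bump: 5 enters row 2 and ejects 4; 4 enters row 1 and ejects 2. So w(4) = 2. P is now [[1, 4], [5]].
Step i=3: Q has 3 at row 1, column 2; remove that cell from P, ejecting 4. So w(3) = 4. P is now [[1], [5]].
Step i=2: Q has 2 at row 2, column 1; remove 5 from row 2 of P and reverse-bump: 5 enters row 1 and ejects 1. So w(2) = 1. P is now [[5]].
Step i=1: Q has 1 at row 1, column 1; remove that cell from P, ejecting 5. So w(1) = 5. P is now [].

So w = 5 1 4 2 3.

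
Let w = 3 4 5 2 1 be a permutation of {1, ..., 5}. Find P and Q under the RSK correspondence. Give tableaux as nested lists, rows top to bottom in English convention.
Insert each entry of the permutation into P by Schensted row insertion, recording in Q the position of each new cell.

Insert 3: appended to row 1. P = [[3]], Q = [[1]].
Insert 4: appended to row 1. P = [[3, 4]], Q = [[1, 2]].
Insert 5: appended to row 1. P = [[3, 4, 5]], Q = [[1, 2, 3]].
Insert 2: 2 bumps 3 from row 1; 3 starts row 2. P = [[2, 4, 5], [3]], Q = [[1, 2, 3], [4]].
Insert 1: 1 bumps 2 from row 1; 2 bumps 3 from row 2; 3 starts row 3. P = [[1, 4, 5], [2], [3]], Q = [[1, 2, 3], [4], [5]].

So P = [[1, 4, 5], [2], [3]], Q = [[1, 2, 3], [4], [5]].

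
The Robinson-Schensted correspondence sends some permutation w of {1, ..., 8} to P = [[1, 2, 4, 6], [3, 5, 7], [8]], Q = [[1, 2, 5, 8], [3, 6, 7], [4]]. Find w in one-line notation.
3 8 5 1 7 2 4 6

Reverse RSK: for i = n, n-1, ..., 1, locate i in Q, remove the corresponding corner cell from P, and reverse-bump its entry up through P; the value ejected from row 1 is w(i).

So w = 3 8 5 1 7 2 4 6.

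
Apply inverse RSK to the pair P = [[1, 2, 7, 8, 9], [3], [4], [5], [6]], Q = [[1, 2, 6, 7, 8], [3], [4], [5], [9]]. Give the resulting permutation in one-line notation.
Reverse the RSK construction: for i from n down to 1, find the cell of Q containing i, remove the entry at that cell from P, and reverse-bump it up through P; the value ejected from row 1 is w(i).

Step i=9: Q has 9 at row 5, column 1; remove 6 from row 5 of P and reverse-bump: 6 enters row 4 and ejects 5; 5 enters row 3 and ejects 4; 4 enters row 2 and ejects 3; 3 enters row 1 and ejects 2. So w(9) = 2. P is now [[1, 3, 7, 8, 9], [4], [5], [6]].
Step i=8: Q has 8 at row 1, column 5; remove that cell from P, ejecting 9. So w(8) = 9. P is now [[1, 3, 7, 8], [4], [5], [6]].
Step i=7: Q has 7 at row 1, column 4; remove that cell from P, ejecting 8. So w(7) = 8. P is now [[1, 3, 7], [4], [5], [6]].
Step i=6: Q has 6 at row 1, column 3; remove that cell from P, ejecting 7. So w(6) = 7. P is now [[1, 3], [4], [5], [6]].
Step i=5: Q has 5 at row 4, column 1; remove 6 from row 4 of P and reverse-bump: 6 enters row 3 and ejects 5; 5 enters row 2 and ejects 4; 4 enters row 1 and ejects 3. So w(5) = 3. P is now [[1, 4], [5], [6]].
Step i=4: Q has 4 at row 3, column 1; remove 6 from row 3 of P and reverse-bump: 6 enters row 2 and ejects 5; 5 enters row 1 and ejects 4. So w(4) = 4. P is now [[1, 5], [6]].
Step i=3: Q has 3 at row 2, column 1; remove 6 from row 2 of P and reverse-bump: 6 enters row 1 and ejects 5. So w(3) = 5. P is now [[1, 6]].
Step i=2: Q has 2 at row 1, column 2; remove that cell from P, ejecting 6. So w(2) = 6. P is now [[1]].
Step i=1: Q has 1 at row 1, column 1; remove that cell from P, ejecting 1. So w(1) = 1. P is now [].

So w = 1 6 5 4 3 7 8 9 2.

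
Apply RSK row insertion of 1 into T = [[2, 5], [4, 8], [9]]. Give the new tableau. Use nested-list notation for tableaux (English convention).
In row 1, 1 replaces 2 (the leftmost entry greater than 1); 2 is bumped to row 2. In row 2, 2 replaces 4 (the leftmost entry greater than 2); 4 is bumped to row 3. In row 3, 4 replaces 9 (the leftmost entry greater than 4); 9 is bumped to row 4. 9 starts a new row 4. The new tableau is [[1, 5], [2, 8], [4], [9]].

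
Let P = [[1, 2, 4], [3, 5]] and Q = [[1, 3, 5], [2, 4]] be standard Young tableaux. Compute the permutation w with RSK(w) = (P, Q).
3 1 5 2 4

Reverse RSK: for i = n, n-1, ..., 1, locate i in Q, remove the corresponding corner cell from P, and reverse-bump its entry up through P; the value ejected from row 1 is w(i).

So w = 3 1 5 2 4.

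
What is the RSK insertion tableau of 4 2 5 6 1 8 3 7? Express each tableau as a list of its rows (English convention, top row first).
Insert 4: appended to row 1. P = [[4]].
Insert 2: 2 bumps 4 from row 1; 4 starts row 2. P = [[2], [4]].
Insert 5: appended to row 1. P = [[2, 5], [4]].
Insert 6: appended to row 1. P = [[2, 5, 6], [4]].
Insert 1: 1 bumps 2 from row 1; 2 bumps 4 from row 2; 4 starts row 3. P = [[1, 5, 6], [2], [4]].
Insert 8: appended to row 1. P = [[1, 5, 6, 8], [2], [4]].
Insert 3: 3 bumps 5 from row 1; 5 appends to row 2. P = [[1, 3, 6, 8], [2, 5], [4]].
Insert 7: 7 bumps 8 from row 1; 8 appends to row 2. P = [[1, 3, 6, 7], [2, 5, 8], [4]].

So P = [[1, 3, 6, 7], [2, 5, 8], [4]].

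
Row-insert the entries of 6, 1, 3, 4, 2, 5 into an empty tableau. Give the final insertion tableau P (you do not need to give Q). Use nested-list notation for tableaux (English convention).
P = [[1, 2, 4, 5], [3], [6]]

Insert 6: appended to row 1. P = [[6]].
Insert 1: 1 bumps 6 from row 1; 6 starts row 2. P = [[1], [6]].
Insert 3: appended to row 1. P = [[1, 3], [6]].
Insert 4: appended to row 1. P = [[1, 3, 4], [6]].
Insert 2: 2 bumps 3 from row 1; 3 bumps 6 from row 2; 6 starts row 3. P = [[1, 2, 4], [3], [6]].
Insert 5: appended to row 1. P = [[1, 2, 4, 5], [3], [6]].

So P = [[1, 2, 4, 5], [3], [6]].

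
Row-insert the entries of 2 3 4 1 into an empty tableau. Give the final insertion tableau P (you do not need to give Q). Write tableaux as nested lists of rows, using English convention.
Insert 2: appended to row 1. P = [[2]].
Insert 3: appended to row 1. P = [[2, 3]].
Insert 4: appended to row 1. P = [[2, 3, 4]].
Insert 1: 1 bumps 2 from row 1; 2 starts row 2. P = [[1, 3, 4], [2]].

So P = [[1, 3, 4], [2]].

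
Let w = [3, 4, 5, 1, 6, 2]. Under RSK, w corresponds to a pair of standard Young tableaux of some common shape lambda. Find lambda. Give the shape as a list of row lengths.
Row-insert each entry into an empty tableau.

After inserting 3: P = [[3]].
After inserting 4: P = [[3, 4]].
After inserting 5: P = [[3, 4, 5]].
After inserting 1: P = [[1, 4, 5], [3]].
After inserting 6: P = [[1, 4, 5, 6], [3]].
After inserting 2: P = [[1, 2, 5, 6], [3, 4]].

The final insertion tableau P = [[1, 2, 5, 6], [3, 4]] has shape [4, 2].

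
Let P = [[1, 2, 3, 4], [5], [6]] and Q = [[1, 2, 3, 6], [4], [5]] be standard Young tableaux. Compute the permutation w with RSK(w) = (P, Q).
Reverse the RSK construction: for i from n down to 1, find the cell of Q containing i, remove the entry at that cell from P, and reverse-bump it up through P; the value ejected from row 1 is w(i).

Step i=6: Q has 6 at row 1, column 4; remove that cell from P, ejecting 4. So w(6) = 4. P is now [[1, 2, 3], [5], [6]].
Step i=5: Q has 5 at row 3, column 1; remove 6 from row 3 of P and reverse-bump: 6 enters row 2 and ejects 5; 5 enters row 1 and ejects 3. So w(5) = 3. P is now [[1, 2, 5], [6]].
Step i=4: Q has 4 at row 2, column 1; remove 6 from row 2 of P and reverse-bump: 6 enters row 1 and ejects 5. So w(4) = 5. P is now [[1, 2, 6]].
Step i=3: Q has 3 at row 1, column 3; remove that cell from P, ejecting 6. So w(3) = 6. P is now [[1, 2]].
Step i=2: Q has 2 at row 1, column 2; remove that cell from P, ejecting 2. So w(2) = 2. P is now [[1]].
Step i=1: Q has 1 at row 1, column 1; remove that cell from P, ejecting 1. So w(1) = 1. P is now [].

So w = 1 2 6 5 3 4.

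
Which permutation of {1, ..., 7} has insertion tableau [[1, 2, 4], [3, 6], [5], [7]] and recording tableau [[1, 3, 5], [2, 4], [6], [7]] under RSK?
Reverse the RSK construction: for i from n down to 1, find the cell of Q containing i, remove the entry at that cell from P, and reverse-bump it up through P; the value ejected from row 1 is w(i).

Step i=7: Q has 7 at row 4, column 1; remove 7 from row 4 of P and reverse-bump: 7 enters row 3 and ejects 5; 5 enters row 2 and ejects 3; 3 enters row 1 and ejects 2. So w(7) = 2. P is now [[1, 3, 4], [5, 6], [7]].
Step i=6: Q has 6 at row 3, column 1; remove 7 from row 3 of P and reverse-bump: 7 enters row 2 and ejects 6; 6 enters row 1 and ejects 4. So w(6) = 4. P is now [[1, 3, 6], [5, 7]].
Step i=5: Q has 5 at row 1, column 3; remove that cell from P, ejecting 6. So w(5) = 6. P is now [[1, 3], [5, 7]].
Step i=4: Q has 4 at row 2, column 2; remove 7 from row 2 of P and reverse-bump: 7 enters row 1 and ejects 3. So w(4) = 3. P is now [[1, 7], [5]].
Step i=3: Q has 3 at row 1, column 2; remove that cell from P, ejecting 7. So w(3) = 7. P is now [[1], [5]].
Step i=2: Q has 2 at row 2, column 1; remove 5 from row 2 of P and reverse-bump: 5 enters row 1 and ejects 1. So w(2) = 1. P is now [[5]].
Step i=1: Q has 1 at row 1, column 1; remove that cell from P, ejecting 5. So w(1) = 5. P is now [].

So w = 5 1 7 3 6 4 2.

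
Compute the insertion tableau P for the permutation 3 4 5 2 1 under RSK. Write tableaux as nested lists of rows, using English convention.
Insert 3: appended to row 1. P = [[3]].
Insert 4: appended to row 1. P = [[3, 4]].
Insert 5: appended to row 1. P = [[3, 4, 5]].
Insert 2: 2 bumps 3 from row 1; 3 starts row 2. P = [[2, 4, 5], [3]].
Insert 1: 1 bumps 2 from row 1; 2 bumps 3 from row 2; 3 starts row 3. P = [[1, 4, 5], [2], [3]].

So P = [[1, 4, 5], [2], [3]].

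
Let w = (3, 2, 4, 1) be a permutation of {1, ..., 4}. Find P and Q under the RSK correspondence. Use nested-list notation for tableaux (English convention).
Insert each entry of the permutation into P by Schensted row insertion, recording in Q the position of each new cell.

Insert 3: appended to row 1. P = [[3]].
Insert 2: 2 bumps 3 from row 1; 3 starts row 2. P = [[2], [3]].
Insert 4: appended to row 1. P = [[2, 4], [3]].
Insert 1: 1 bumps 2 from row 1; 2 bumps 3 from row 2; 3 starts row 3. P = [[1, 4], [2], [3]].

So P = [[1, 4], [2], [3]], Q = [[1, 3], [2], [4]].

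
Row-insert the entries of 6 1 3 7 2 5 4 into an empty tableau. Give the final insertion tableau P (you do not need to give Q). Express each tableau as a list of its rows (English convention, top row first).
P = [[1, 2, 4], [3, 5], [6, 7]]

Insert 6: appended to row 1. P = [[6]].
Insert 1: 1 bumps 6 from row 1; 6 starts row 2. P = [[1], [6]].
Insert 3: appended to row 1. P = [[1, 3], [6]].
Insert 7: appended to row 1. P = [[1, 3, 7], [6]].
Insert 2: 2 bumps 3 from row 1; 3 bumps 6 from row 2; 6 starts row 3. P = [[1, 2, 7], [3], [6]].
Insert 5: 5 bumps 7 from row 1; 7 appends to row 2. P = [[1, 2, 5], [3, 7], [6]].
Insert 4: 4 bumps 5 from row 1; 5 bumps 7 from row 2; 7 appends to row 3. P = [[1, 2, 4], [3, 5], [6, 7]].

So P = [[1, 2, 4], [3, 5], [6, 7]].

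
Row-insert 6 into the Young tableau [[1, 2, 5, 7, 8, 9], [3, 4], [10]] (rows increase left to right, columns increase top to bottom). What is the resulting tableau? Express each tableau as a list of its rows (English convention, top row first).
[[1, 2, 5, 6, 8, 9], [3, 4, 7], [10]]

In row 1, 6 replaces 7 (the leftmost entry greater than 6); 7 is bumped to row 2. 7 is appended to row 2. The new tableau is [[1, 2, 5, 6, 8, 9], [3, 4, 7], [10]].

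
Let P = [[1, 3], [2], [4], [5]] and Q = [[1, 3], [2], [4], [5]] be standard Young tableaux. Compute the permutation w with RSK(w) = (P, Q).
5 2 4 3 1

Reverse RSK: for i = n, n-1, ..., 1, locate i in Q, remove the corresponding corner cell from P, and reverse-bump its entry up through P; the value ejected from row 1 is w(i).

So w = 5 2 4 3 1.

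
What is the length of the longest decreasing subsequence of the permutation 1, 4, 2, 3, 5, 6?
2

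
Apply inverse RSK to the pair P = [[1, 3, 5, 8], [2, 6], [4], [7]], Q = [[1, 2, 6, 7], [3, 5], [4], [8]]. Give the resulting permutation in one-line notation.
Reverse the RSK construction: for i from n down to 1, find the cell of Q containing i, remove the entry at that cell from P, and reverse-bump it up through P; the value ejected from row 1 is w(i).

Step i=8: Q has 8 at row 4, column 1; remove 7 from row 4 of P and reverse-bump: 7 enters row 3 and ejects 4; 4 enters row 2 and ejects 2; 2 enters row 1 and ejects 1. So w(8) = 1. P is now [[2, 3, 5, 8], [4, 6], [7]].
Step i=7: Q has 7 at row 1, column 4; remove that cell from P, ejecting 8. So w(7) = 8. P is now [[2, 3, 5], [4, 6], [7]].
Step i=6: Q has 6 at row 1, column 3; remove that cell from P, ejecting 5. So w(6) = 5. P is now [[2, 3], [4, 6], [7]].
Step i=5: Q has 5 at row 2, column 2; remove 6 from row 2 of P and reverse-bump: 6 enters row 1 and ejects 3. So w(5) = 3. P is now [[2, 6], [4], [7]].
Step i=4: Q has 4 at row 3, column 1; remove 7 from row 3 of P and reverse-bump: 7 enters row 2 and ejects 4; 4 enters row 1 and ejects 2. So w(4) = 2. P is now [[4, 6], [7]].
Step i=3: Q has 3 at row 2, column 1; remove 7 from row 2 of P and reverse-bump: 7 enters row 1 and ejects 6. So w(3) = 6. P is now [[4, 7]].
Step i=2: Q has 2 at row 1, column 2; remove that cell from P, ejecting 7. So w(2) = 7. P is now [[4]].
Step i=1: Q has 1 at row 1, column 1; remove that cell from P, ejecting 4. So w(1) = 4. P is now [].

So w = 4 7 6 2 3 5 8 1.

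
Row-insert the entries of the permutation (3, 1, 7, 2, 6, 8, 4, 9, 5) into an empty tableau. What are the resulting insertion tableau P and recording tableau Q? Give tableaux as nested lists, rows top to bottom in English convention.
Insert each entry of the permutation into P by Schensted row insertion, recording in Q the position of each new cell.

Insert 3: appended to row 1. P = [[3]].
Insert 1: 1 bumps 3 from row 1; 3 starts row 2. P = [[1], [3]].
Insert 7: appended to row 1. P = [[1, 7], [3]].
Insert 2: 2 bumps 7 from row 1; 7 appends to row 2. P = [[1, 2], [3, 7]].
Insert 6: appended to row 1. P = [[1, 2, 6], [3, 7]].
Insert 8: appended to row 1. P = [[1, 2, 6, 8], [3, 7]].
Insert 4: 4 bumps 6 from row 1; 6 bumps 7 from row 2; 7 starts row 3. P = [[1, 2, 4, 8], [3, 6], [7]].
Insert 9: appended to row 1. P = [[1, 2, 4, 8, 9], [3, 6], [7]].
Insert 5: 5 bumps 8 from row 1; 8 appends to row 2. P = [[1, 2, 4, 5, 9], [3, 6, 8], [7]].

So P = [[1, 2, 4, 5, 9], [3, 6, 8], [7]], Q = [[1, 3, 5, 6, 8], [2, 4, 9], [7]].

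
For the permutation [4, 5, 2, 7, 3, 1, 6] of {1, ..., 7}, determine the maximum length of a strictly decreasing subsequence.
3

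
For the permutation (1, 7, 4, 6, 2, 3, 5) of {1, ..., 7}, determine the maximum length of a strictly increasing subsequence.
4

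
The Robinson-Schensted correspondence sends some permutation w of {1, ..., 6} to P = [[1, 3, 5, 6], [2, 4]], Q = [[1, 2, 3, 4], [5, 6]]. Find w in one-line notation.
2 4 5 6 1 3

Reverse the RSK construction: for i from n down to 1, find the cell of Q containing i, remove the entry at that cell from P, and reverse-bump it up through P; the value ejected from row 1 is w(i).

Step i=6: Q has 6 at row 2, column 2; remove 4 from row 2 of P and reverse-bump: 4 enters row 1 and ejects 3. So w(6) = 3. P is now [[1, 4, 5, 6], [2]].
Step i=5: Q has 5 at row 2, column 1; remove 2 from row 2 of P and reverse-bump: 2 enters row 1 and ejects 1. So w(5) = 1. P is now [[2, 4, 5, 6]].
Step i=4: Q has 4 at row 1, column 4; remove that cell from P, ejecting 6. So w(4) = 6. P is now [[2, 4, 5]].
Step i=3: Q has 3 at row 1, column 3; remove that cell from P, ejecting 5. So w(3) = 5. P is now [[2, 4]].
Step i=2: Q has 2 at row 1, column 2; remove that cell from P, ejecting 4. So w(2) = 4. P is now [[2]].
Step i=1: Q has 1 at row 1, column 1; remove that cell from P, ejecting 2. So w(1) = 2. P is now [].

So w = 2 4 5 6 1 3.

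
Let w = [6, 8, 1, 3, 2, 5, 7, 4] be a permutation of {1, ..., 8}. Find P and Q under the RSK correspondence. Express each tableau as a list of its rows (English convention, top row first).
Insert each entry of the permutation into P by Schensted row insertion, recording in Q the position of each new cell.

After inserting 6: P = [[6]].
After inserting 8: P = [[6, 8]].
After inserting 1: P = [[1, 8], [6]].
After inserting 3: P = [[1, 3], [6, 8]].
After inserting 2: P = [[1, 2], [3, 8], [6]].
After inserting 5: P = [[1, 2, 5], [3, 8], [6]].
After inserting 7: P = [[1, 2, 5, 7], [3, 8], [6]].
After inserting 4: P = [[1, 2, 4, 7], [3, 5], [6, 8]].

So P = [[1, 2, 4, 7], [3, 5], [6, 8]], Q = [[1, 2, 6, 7], [3, 4], [5, 8]].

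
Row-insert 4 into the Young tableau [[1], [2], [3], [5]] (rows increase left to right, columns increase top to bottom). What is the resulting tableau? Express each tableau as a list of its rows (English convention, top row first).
4 is larger than every entry of row 1, so it is appended to row 1. The new tableau is [[1, 4], [2], [3], [5]].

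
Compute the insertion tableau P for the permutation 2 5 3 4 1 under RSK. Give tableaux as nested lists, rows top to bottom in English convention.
P = [[1, 3, 4], [2], [5]]

Insert 2: appended to row 1. P = [[2]].
Insert 5: appended to row 1. P = [[2, 5]].
Insert 3: 3 bumps 5 from row 1; 5 starts row 2. P = [[2, 3], [5]].
Insert 4: appended to row 1. P = [[2, 3, 4], [5]].
Insert 1: 1 bumps 2 from row 1; 2 bumps 5 from row 2; 5 starts row 3. P = [[1, 3, 4], [2], [5]].

So P = [[1, 3, 4], [2], [5]].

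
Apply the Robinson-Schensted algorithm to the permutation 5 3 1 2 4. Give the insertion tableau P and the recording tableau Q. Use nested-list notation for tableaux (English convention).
Insert each entry of the permutation into P by Schensted row insertion, recording in Q the position of each new cell.

Insert 5: appended to row 1. P = [[5]].
Insert 3: 3 bumps 5 from row 1; 5 starts row 2. P = [[3], [5]].
Insert 1: 1 bumps 3 from row 1; 3 bumps 5 from row 2; 5 starts row 3. P = [[1], [3], [5]].
Insert 2: appended to row 1. P = [[1, 2], [3], [5]].
Insert 4: appended to row 1. P = [[1, 2, 4], [3], [5]].

So P = [[1, 2, 4], [3], [5]], Q = [[1, 4, 5], [2], [3]].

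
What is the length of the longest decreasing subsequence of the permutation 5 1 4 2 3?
3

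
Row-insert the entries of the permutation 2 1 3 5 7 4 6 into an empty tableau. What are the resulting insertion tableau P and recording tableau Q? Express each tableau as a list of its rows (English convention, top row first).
Insert each entry of the permutation into P by Schensted row insertion, recording in Q the position of each new cell.

Insert 2: appended to row 1. P = [[2]].
Insert 1: 1 bumps 2 from row 1; 2 starts row 2. P = [[1], [2]].
Insert 3: appended to row 1. P = [[1, 3], [2]].
Insert 5: appended to row 1. P = [[1, 3, 5], [2]].
Insert 7: appended to row 1. P = [[1, 3, 5, 7], [2]].
Insert 4: 4 bumps 5 from row 1; 5 appends to row 2. P = [[1, 3, 4, 7], [2, 5]].
Insert 6: 6 bumps 7 from row 1; 7 appends to row 2. P = [[1, 3, 4, 6], [2, 5, 7]].

So P = [[1, 3, 4, 6], [2, 5, 7]], Q = [[1, 3, 4, 5], [2, 6, 7]].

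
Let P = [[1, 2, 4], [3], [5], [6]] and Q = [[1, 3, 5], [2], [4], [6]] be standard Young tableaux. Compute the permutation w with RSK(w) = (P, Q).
6 1 5 3 4 2

Reverse the RSK construction: for i from n down to 1, find the cell of Q containing i, remove the entry at that cell from P, and reverse-bump it up through P; the value ejected from row 1 is w(i).

Step i=6: Q has 6 at row 4, column 1; remove 6 from row 4 of P and reverse-bump: 6 enters row 3 and ejects 5; 5 enters row 2 and ejects 3; 3 enters row 1 and ejects 2. So w(6) = 2. P is now [[1, 3, 4], [5], [6]].
Step i=5: Q has 5 at row 1, column 3; remove that cell from P, ejecting 4. So w(5) = 4. P is now [[1, 3], [5], [6]].
Step i=4: Q has 4 at row 3, column 1; remove 6 from row 3 of P and reverse-bump: 6 enters row 2 and ejects 5; 5 enters row 1 and ejects 3. So w(4) = 3. P is now [[1, 5], [6]].
Step i=3: Q has 3 at row 1, column 2; remove that cell from P, ejecting 5. So w(3) = 5. P is now [[1], [6]].
Step i=2: Q has 2 at row 2, column 1; remove 6 from row 2 of P and reverse-bump: 6 enters row 1 and ejects 1. So w(2) = 1. P is now [[6]].
Step i=1: Q has 1 at row 1, column 1; remove that cell from P, ejecting 6. So w(1) = 6. P is now [].

So w = 6 1 5 3 4 2.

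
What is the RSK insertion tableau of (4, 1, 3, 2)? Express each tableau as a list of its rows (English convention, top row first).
P = [[1, 2], [3], [4]]

Insert 4: appended to row 1. P = [[4]].
Insert 1: 1 bumps 4 from row 1; 4 starts row 2. P = [[1], [4]].
Insert 3: appended to row 1. P = [[1, 3], [4]].
Insert 2: 2 bumps 3 from row 1; 3 bumps 4 from row 2; 4 starts row 3. P = [[1, 2], [3], [4]].

So P = [[1, 2], [3], [4]].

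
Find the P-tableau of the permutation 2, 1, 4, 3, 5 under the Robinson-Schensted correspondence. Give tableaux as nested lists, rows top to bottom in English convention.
Insert 2: appended to row 1. P = [[2]].
Insert 1: 1 bumps 2 from row 1; 2 starts row 2. P = [[1], [2]].
Insert 4: appended to row 1. P = [[1, 4], [2]].
Insert 3: 3 bumps 4 from row 1; 4 appends to row 2. P = [[1, 3], [2, 4]].
Insert 5: appended to row 1. P = [[1, 3, 5], [2, 4]].

So P = [[1, 3, 5], [2, 4]].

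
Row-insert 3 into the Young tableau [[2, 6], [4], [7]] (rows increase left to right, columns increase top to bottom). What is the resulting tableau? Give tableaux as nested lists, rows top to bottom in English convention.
[[2, 3], [4, 6], [7]]

In row 1, 3 replaces 6 (the leftmost entry greater than 3); 6 is bumped to row 2. 6 is appended to row 2. The new tableau is [[2, 3], [4, 6], [7]].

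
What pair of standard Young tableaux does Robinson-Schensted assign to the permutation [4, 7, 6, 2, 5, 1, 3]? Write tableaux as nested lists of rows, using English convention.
P = [[1, 3], [2, 5], [4, 6], [7]], Q = [[1, 2], [3, 5], [4, 7], [6]]

Insert each entry of the permutation into P by Schensted row insertion, recording in Q the position of each new cell.

Insert 4: appended to row 1. P = [[4]].
Insert 7: appended to row 1. P = [[4, 7]].
Insert 6: 6 bumps 7 from row 1; 7 starts row 2. P = [[4, 6], [7]].
Insert 2: 2 bumps 4 from row 1; 4 bumps 7 from row 2; 7 starts row 3. P = [[2, 6], [4], [7]].
Insert 5: 5 bumps 6 from row 1; 6 appends to row 2. P = [[2, 5], [4, 6], [7]].
Insert 1: 1 bumps 2 from row 1; 2 bumps 4 from row 2; 4 bumps 7 from row 3; 7 starts row 4. P = [[1, 5], [2, 6], [4], [7]].
Insert 3: 3 bumps 5 from row 1; 5 bumps 6 from row 2; 6 appends to row 3. P = [[1, 3], [2, 5], [4, 6], [7]].

So P = [[1, 3], [2, 5], [4, 6], [7]], Q = [[1, 2], [3, 5], [4, 7], [6]].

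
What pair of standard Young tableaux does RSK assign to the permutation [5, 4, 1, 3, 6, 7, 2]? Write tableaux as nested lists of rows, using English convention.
P = [[1, 2, 6, 7], [3], [4], [5]], Q = [[1, 4, 5, 6], [2], [3], [7]]

Insert each entry of the permutation into P by Schensted row insertion, recording in Q the position of each new cell.

After inserting 5: P = [[5]].
After inserting 4: P = [[4], [5]].
After inserting 1: P = [[1], [4], [5]].
After inserting 3: P = [[1, 3], [4], [5]].
After inserting 6: P = [[1, 3, 6], [4], [5]].
After inserting 7: P = [[1, 3, 6, 7], [4], [5]].
After inserting 2: P = [[1, 2, 6, 7], [3], [4], [5]].

So P = [[1, 2, 6, 7], [3], [4], [5]], Q = [[1, 4, 5, 6], [2], [3], [7]].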